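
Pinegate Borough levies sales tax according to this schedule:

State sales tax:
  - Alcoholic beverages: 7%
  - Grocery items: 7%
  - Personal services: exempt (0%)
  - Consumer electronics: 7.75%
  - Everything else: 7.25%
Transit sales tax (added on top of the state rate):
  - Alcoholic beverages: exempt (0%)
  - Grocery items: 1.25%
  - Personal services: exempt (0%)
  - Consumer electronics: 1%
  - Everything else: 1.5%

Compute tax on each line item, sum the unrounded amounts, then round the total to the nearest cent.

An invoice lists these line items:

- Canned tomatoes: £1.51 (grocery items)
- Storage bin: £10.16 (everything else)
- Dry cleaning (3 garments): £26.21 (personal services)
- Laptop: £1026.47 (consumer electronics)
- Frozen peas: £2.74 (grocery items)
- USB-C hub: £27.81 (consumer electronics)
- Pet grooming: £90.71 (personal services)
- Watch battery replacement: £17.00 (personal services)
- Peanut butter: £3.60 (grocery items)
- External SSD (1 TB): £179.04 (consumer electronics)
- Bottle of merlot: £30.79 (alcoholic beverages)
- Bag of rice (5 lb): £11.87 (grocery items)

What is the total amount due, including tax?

£1540.50

Canned tomatoes £1.51: grocery items → 7% + 1.25% transit = 8.25% → £0.124575
Storage bin £10.16: everything else → 7.25% + 1.5% transit = 8.75% → £0.889
Dry cleaning (3 garments) £26.21: personal services → 0% + 0% transit = 0% → £0.00
Laptop £1026.47: consumer electronics → 7.75% + 1% transit = 8.75% → £89.816125
Frozen peas £2.74: grocery items → 7% + 1.25% transit = 8.25% → £0.22605
USB-C hub £27.81: consumer electronics → 7.75% + 1% transit = 8.75% → £2.433375
Pet grooming £90.71: personal services → 0% + 0% transit = 0% → £0.00
Watch battery replacement £17.00: personal services → 0% + 0% transit = 0% → £0.00
Peanut butter £3.60: grocery items → 7% + 1.25% transit = 8.25% → £0.297
External SSD (1 TB) £179.04: consumer electronics → 7.75% + 1% transit = 8.75% → £15.666
Bottle of merlot £30.79: alcoholic beverages → 7% + 0% transit = 7% → £2.1553
Bag of rice (5 lb) £11.87: grocery items → 7% + 1.25% transit = 8.25% → £0.979275
Subtotal = £1427.91; unrounded tax = £112.5867 → £112.59; total due = £1540.50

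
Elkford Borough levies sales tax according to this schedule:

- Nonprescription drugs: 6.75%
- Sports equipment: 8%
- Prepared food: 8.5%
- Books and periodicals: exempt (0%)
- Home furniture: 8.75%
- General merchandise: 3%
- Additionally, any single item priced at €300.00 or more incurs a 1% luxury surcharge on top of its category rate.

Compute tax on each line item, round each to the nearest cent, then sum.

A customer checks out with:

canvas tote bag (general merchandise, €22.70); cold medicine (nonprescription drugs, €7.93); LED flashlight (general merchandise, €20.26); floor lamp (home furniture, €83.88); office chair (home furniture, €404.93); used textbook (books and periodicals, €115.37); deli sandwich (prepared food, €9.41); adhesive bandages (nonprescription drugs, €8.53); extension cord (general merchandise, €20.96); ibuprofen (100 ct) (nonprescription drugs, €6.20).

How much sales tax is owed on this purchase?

€51.08

Canvas tote bag €22.70: general merchandise → 3% → €0.68
Cold medicine €7.93: nonprescription drugs → 6.75% → €0.54
LED flashlight €20.26: general merchandise → 3% → €0.61
Floor lamp €83.88: home furniture → 8.75% → €7.34
Office chair €404.93: home furniture → 8.75% + 1% surcharge = 9.75% → €39.48
Used textbook €115.37: books and periodicals → 0% → €0.00
Deli sandwich €9.41: prepared food → 8.5% → €0.80
Adhesive bandages €8.53: nonprescription drugs → 6.75% → €0.58
Extension cord €20.96: general merchandise → 3% → €0.63
Ibuprofen (100 ct) €6.20: nonprescription drugs → 6.75% → €0.42
Total tax = €0.68 + €0.54 + €0.61 + €7.34 + €39.48 + €0.80 + €0.58 + €0.63 + €0.42 = €51.08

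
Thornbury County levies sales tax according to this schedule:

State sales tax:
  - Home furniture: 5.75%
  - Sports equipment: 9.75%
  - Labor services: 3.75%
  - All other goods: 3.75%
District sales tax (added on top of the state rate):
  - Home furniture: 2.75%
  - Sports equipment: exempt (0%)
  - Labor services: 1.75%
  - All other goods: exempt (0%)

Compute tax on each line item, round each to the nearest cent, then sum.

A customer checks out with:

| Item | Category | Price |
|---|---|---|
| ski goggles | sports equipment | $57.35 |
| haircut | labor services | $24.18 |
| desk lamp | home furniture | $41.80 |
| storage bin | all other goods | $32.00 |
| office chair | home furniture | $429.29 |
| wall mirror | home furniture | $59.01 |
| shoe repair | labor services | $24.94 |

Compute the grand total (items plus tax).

Ski goggles $57.35: sports equipment → 9.75% + 0% district = 9.75% → $5.59
Haircut $24.18: labor services → 3.75% + 1.75% district = 5.5% → $1.33
Desk lamp $41.80: home furniture → 5.75% + 2.75% district = 8.5% → $3.55
Storage bin $32.00: all other goods → 3.75% + 0% district = 3.75% → $1.20
Office chair $429.29: home furniture → 5.75% + 2.75% district = 8.5% → $36.49
Wall mirror $59.01: home furniture → 5.75% + 2.75% district = 8.5% → $5.02
Shoe repair $24.94: labor services → 3.75% + 1.75% district = 5.5% → $1.37
Subtotal = $668.57; tax = $54.55; total due = $723.12

$723.12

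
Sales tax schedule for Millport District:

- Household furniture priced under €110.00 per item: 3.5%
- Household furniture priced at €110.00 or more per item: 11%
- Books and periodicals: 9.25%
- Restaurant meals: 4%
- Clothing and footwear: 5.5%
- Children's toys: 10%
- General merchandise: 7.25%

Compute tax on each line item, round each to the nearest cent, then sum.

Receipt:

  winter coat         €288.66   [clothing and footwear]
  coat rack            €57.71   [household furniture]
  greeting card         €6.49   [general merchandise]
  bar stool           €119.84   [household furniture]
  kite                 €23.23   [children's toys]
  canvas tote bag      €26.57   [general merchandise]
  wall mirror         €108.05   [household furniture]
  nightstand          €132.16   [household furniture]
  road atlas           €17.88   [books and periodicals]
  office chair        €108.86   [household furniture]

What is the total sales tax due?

Winter coat €288.66: clothing and footwear → 5.5% → €15.88
Coat rack €57.71: household furniture, under €110.00 → 3.5% → €2.02
Greeting card €6.49: general merchandise → 7.25% → €0.47
Bar stool €119.84: household furniture, €110.00 or more → 11% → €13.18
Kite €23.23: children's toys → 10% → €2.32
Canvas tote bag €26.57: general merchandise → 7.25% → €1.93
Wall mirror €108.05: household furniture, under €110.00 → 3.5% → €3.78
Nightstand €132.16: household furniture, €110.00 or more → 11% → €14.54
Road atlas €17.88: books and periodicals → 9.25% → €1.65
Office chair €108.86: household furniture, under €110.00 → 3.5% → €3.81
Total tax = €15.88 + €2.02 + €0.47 + €13.18 + €2.32 + €1.93 + €3.78 + €14.54 + €1.65 + €3.81 = €59.58

€59.58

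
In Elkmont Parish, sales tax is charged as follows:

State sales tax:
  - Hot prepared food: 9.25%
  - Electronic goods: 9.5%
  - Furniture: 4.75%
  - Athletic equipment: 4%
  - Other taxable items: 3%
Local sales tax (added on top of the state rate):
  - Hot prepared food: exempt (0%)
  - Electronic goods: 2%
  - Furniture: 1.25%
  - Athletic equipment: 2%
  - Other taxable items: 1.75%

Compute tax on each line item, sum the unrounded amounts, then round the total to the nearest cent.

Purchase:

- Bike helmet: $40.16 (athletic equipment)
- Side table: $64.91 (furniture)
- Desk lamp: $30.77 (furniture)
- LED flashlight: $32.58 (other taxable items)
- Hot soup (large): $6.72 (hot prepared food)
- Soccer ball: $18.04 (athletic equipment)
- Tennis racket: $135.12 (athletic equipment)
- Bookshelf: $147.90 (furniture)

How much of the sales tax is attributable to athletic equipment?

$11.60

Bike helmet $40.16: athletic equipment → 4% + 2% local = 6% → $2.4096
Soccer ball $18.04: athletic equipment → 4% + 2% local = 6% → $1.0824
Tennis racket $135.12: athletic equipment → 4% + 2% local = 6% → $8.1072
Tax on athletic equipment: unrounded sum = $11.5992 → $11.60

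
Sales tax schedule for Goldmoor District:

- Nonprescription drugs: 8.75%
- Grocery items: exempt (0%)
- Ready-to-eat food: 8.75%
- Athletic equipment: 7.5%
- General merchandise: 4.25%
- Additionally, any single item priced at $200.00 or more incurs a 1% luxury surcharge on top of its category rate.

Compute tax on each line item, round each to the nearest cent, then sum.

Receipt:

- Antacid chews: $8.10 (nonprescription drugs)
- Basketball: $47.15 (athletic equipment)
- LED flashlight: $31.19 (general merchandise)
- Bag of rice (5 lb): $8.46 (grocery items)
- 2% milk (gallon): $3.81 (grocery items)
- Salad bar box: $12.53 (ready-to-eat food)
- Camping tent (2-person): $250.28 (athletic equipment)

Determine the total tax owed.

$27.95

Antacid chews $8.10: nonprescription drugs → 8.75% → $0.71
Basketball $47.15: athletic equipment → 7.5% → $3.54
LED flashlight $31.19: general merchandise → 4.25% → $1.33
Bag of rice (5 lb) $8.46: grocery items → 0% → $0.00
2% milk (gallon) $3.81: grocery items → 0% → $0.00
Salad bar box $12.53: ready-to-eat food → 8.75% → $1.10
Camping tent (2-person) $250.28: athletic equipment → 7.5% + 1% surcharge = 8.5% → $21.27
Total tax = $0.71 + $3.54 + $1.33 + $1.10 + $21.27 = $27.95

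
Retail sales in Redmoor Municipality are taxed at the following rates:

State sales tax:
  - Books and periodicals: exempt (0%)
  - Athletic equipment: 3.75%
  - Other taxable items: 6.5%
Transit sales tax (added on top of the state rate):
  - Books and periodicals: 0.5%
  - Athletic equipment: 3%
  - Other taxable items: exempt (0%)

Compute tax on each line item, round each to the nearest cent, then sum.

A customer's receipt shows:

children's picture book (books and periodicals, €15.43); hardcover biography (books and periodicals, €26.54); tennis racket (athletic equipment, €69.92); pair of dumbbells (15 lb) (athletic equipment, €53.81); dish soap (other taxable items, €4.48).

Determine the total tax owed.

€8.85

Children's picture book €15.43: books and periodicals → 0% + 0.5% transit = 0.5% → €0.08
Hardcover biography €26.54: books and periodicals → 0% + 0.5% transit = 0.5% → €0.13
Tennis racket €69.92: athletic equipment → 3.75% + 3% transit = 6.75% → €4.72
Pair of dumbbells (15 lb) €53.81: athletic equipment → 3.75% + 3% transit = 6.75% → €3.63
Dish soap €4.48: other taxable items → 6.5% + 0% transit = 6.5% → €0.29
Total tax = €0.08 + €0.13 + €4.72 + €3.63 + €0.29 = €8.85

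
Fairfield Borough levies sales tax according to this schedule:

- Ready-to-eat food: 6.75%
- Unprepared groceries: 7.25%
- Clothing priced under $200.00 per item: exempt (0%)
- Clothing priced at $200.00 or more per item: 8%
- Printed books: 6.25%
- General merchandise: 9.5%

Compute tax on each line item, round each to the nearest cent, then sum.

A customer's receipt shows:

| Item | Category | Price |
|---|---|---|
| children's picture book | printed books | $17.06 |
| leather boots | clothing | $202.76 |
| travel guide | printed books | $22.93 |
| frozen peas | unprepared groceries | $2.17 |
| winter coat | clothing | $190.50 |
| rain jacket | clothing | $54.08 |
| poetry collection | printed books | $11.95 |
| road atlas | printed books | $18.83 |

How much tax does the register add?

Children's picture book $17.06: printed books → 6.25% → $1.07
Leather boots $202.76: clothing, $200.00 or more → 8% → $16.22
Travel guide $22.93: printed books → 6.25% → $1.43
Frozen peas $2.17: unprepared groceries → 7.25% → $0.16
Winter coat $190.50: clothing, under $200.00 → 0% → $0.00
Rain jacket $54.08: clothing, under $200.00 → 0% → $0.00
Poetry collection $11.95: printed books → 6.25% → $0.75
Road atlas $18.83: printed books → 6.25% → $1.18
Total tax = $1.07 + $16.22 + $1.43 + $0.16 + $0.75 + $1.18 = $20.81

$20.81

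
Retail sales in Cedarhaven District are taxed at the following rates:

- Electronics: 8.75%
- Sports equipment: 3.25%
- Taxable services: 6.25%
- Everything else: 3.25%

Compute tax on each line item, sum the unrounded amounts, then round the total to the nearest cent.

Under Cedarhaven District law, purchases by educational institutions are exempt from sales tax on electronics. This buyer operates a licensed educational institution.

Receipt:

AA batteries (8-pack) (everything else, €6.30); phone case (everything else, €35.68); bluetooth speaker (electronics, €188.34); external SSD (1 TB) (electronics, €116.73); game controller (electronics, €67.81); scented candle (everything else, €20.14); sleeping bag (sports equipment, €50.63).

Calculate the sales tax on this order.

€3.66

AA batteries (8-pack) €6.30: everything else → 3.25% → €0.20475
Phone case €35.68: everything else → 3.25% → €1.1596
Bluetooth speaker €188.34: electronics, buyer-exempt → 0% → €0.00
External SSD (1 TB) €116.73: electronics, buyer-exempt → 0% → €0.00
Game controller €67.81: electronics, buyer-exempt → 0% → €0.00
Scented candle €20.14: everything else → 3.25% → €0.65455
Sleeping bag €50.63: sports equipment → 3.25% → €1.645475
Unrounded tax sum = €3.664375 → €3.66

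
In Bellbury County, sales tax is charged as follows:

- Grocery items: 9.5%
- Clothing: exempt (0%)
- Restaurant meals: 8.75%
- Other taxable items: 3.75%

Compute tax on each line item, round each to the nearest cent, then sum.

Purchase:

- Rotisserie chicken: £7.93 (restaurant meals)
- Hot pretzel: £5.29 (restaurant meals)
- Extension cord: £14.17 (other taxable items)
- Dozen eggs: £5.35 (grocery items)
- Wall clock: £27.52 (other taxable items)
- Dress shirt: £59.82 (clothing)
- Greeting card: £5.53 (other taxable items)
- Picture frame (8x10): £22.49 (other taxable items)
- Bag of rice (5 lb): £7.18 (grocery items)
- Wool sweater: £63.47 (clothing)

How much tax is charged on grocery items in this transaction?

Dozen eggs £5.35: grocery items → 9.5% → £0.51
Bag of rice (5 lb) £7.18: grocery items → 9.5% → £0.68
Tax on grocery items = £0.51 + £0.68 = £1.19

£1.19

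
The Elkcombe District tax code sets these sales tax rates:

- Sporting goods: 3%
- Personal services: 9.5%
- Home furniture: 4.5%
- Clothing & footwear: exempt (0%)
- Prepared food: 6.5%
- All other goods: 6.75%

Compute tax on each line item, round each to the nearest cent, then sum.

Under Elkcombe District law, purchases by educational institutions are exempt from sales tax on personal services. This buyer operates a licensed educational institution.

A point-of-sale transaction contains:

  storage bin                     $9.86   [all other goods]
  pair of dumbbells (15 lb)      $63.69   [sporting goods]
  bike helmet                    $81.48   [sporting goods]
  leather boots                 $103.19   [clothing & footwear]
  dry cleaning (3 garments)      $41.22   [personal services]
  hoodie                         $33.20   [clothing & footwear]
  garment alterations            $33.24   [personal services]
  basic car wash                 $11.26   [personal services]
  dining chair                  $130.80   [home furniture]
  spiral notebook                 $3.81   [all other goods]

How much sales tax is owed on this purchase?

Storage bin $9.86: all other goods → 6.75% → $0.67
Pair of dumbbells (15 lb) $63.69: sporting goods → 3% → $1.91
Bike helmet $81.48: sporting goods → 3% → $2.44
Leather boots $103.19: clothing & footwear → 0% → $0.00
Dry cleaning (3 garments) $41.22: personal services, buyer-exempt → 0% → $0.00
Hoodie $33.20: clothing & footwear → 0% → $0.00
Garment alterations $33.24: personal services, buyer-exempt → 0% → $0.00
Basic car wash $11.26: personal services, buyer-exempt → 0% → $0.00
Dining chair $130.80: home furniture → 4.5% → $5.89
Spiral notebook $3.81: all other goods → 6.75% → $0.26
Total tax = $0.67 + $1.91 + $2.44 + $5.89 + $0.26 = $11.17

$11.17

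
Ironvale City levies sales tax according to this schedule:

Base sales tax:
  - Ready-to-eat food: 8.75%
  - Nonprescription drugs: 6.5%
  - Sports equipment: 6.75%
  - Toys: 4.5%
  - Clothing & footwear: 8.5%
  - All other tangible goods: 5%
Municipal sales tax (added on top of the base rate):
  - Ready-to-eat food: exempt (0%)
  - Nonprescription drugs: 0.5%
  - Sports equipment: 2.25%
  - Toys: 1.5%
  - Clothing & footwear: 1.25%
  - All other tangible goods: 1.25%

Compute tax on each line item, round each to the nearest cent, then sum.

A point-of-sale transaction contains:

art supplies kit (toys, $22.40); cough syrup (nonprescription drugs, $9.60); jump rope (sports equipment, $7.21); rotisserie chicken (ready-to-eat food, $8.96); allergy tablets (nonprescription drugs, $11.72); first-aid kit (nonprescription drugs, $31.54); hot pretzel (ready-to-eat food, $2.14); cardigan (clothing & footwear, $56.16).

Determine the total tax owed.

Art supplies kit $22.40: toys → 4.5% + 1.5% municipal = 6% → $1.34
Cough syrup $9.60: nonprescription drugs → 6.5% + 0.5% municipal = 7% → $0.67
Jump rope $7.21: sports equipment → 6.75% + 2.25% municipal = 9% → $0.65
Rotisserie chicken $8.96: ready-to-eat food → 8.75% + 0% municipal = 8.75% → $0.78
Allergy tablets $11.72: nonprescription drugs → 6.5% + 0.5% municipal = 7% → $0.82
First-aid kit $31.54: nonprescription drugs → 6.5% + 0.5% municipal = 7% → $2.21
Hot pretzel $2.14: ready-to-eat food → 8.75% + 0% municipal = 8.75% → $0.19
Cardigan $56.16: clothing & footwear → 8.5% + 1.25% municipal = 9.75% → $5.48
Total tax = $1.34 + $0.67 + $0.65 + $0.78 + $0.82 + $2.21 + $0.19 + $5.48 = $12.14

$12.14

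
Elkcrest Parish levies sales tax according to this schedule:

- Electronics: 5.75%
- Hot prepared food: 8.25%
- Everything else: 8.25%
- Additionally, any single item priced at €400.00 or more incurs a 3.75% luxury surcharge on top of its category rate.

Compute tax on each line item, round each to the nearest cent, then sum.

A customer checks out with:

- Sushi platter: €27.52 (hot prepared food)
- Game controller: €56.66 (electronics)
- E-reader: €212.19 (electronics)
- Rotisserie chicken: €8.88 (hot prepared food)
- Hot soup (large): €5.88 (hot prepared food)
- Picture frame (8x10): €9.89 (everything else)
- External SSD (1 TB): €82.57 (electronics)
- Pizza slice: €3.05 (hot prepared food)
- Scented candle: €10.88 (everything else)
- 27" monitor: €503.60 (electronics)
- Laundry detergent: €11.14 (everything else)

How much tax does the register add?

Sushi platter €27.52: hot prepared food → 8.25% → €2.27
Game controller €56.66: electronics → 5.75% → €3.26
E-reader €212.19: electronics → 5.75% → €12.20
Rotisserie chicken €8.88: hot prepared food → 8.25% → €0.73
Hot soup (large) €5.88: hot prepared food → 8.25% → €0.49
Picture frame (8x10) €9.89: everything else → 8.25% → €0.82
External SSD (1 TB) €82.57: electronics → 5.75% → €4.75
Pizza slice €3.05: hot prepared food → 8.25% → €0.25
Scented candle €10.88: everything else → 8.25% → €0.90
27" monitor €503.60: electronics → 5.75% + 3.75% surcharge = 9.5% → €47.84
Laundry detergent €11.14: everything else → 8.25% → €0.92
Total tax = €2.27 + €3.26 + €12.20 + €0.73 + €0.49 + €0.82 + €4.75 + €0.25 + €0.90 + €47.84 + €0.92 = €74.43

€74.43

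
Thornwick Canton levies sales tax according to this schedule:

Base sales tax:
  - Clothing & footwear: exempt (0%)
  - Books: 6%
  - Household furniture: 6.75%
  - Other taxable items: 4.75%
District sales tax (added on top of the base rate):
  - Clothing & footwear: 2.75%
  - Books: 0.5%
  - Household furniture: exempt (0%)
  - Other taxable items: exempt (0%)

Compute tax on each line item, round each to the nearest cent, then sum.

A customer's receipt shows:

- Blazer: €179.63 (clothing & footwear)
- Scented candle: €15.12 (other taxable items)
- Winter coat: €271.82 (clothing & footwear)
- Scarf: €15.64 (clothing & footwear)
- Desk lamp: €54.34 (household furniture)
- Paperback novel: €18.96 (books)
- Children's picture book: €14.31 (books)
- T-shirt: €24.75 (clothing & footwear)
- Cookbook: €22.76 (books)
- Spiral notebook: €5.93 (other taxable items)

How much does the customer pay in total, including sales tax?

€645.10

Blazer €179.63: clothing & footwear → 0% + 2.75% district = 2.75% → €4.94
Scented candle €15.12: other taxable items → 4.75% + 0% district = 4.75% → €0.72
Winter coat €271.82: clothing & footwear → 0% + 2.75% district = 2.75% → €7.48
Scarf €15.64: clothing & footwear → 0% + 2.75% district = 2.75% → €0.43
Desk lamp €54.34: household furniture → 6.75% + 0% district = 6.75% → €3.67
Paperback novel €18.96: books → 6% + 0.5% district = 6.5% → €1.23
Children's picture book €14.31: books → 6% + 0.5% district = 6.5% → €0.93
T-shirt €24.75: clothing & footwear → 0% + 2.75% district = 2.75% → €0.68
Cookbook €22.76: books → 6% + 0.5% district = 6.5% → €1.48
Spiral notebook €5.93: other taxable items → 4.75% + 0% district = 4.75% → €0.28
Subtotal = €623.26; tax = €21.84; total due = €645.10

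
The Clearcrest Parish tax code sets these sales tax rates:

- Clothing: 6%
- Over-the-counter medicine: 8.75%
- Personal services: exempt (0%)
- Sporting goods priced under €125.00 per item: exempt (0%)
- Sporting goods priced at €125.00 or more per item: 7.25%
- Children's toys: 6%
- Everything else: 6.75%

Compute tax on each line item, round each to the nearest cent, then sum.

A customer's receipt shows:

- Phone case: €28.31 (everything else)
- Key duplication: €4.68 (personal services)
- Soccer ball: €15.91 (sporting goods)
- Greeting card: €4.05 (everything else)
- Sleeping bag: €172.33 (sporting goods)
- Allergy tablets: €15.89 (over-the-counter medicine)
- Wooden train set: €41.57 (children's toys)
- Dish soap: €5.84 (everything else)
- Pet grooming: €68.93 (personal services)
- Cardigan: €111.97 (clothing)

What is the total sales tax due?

Phone case €28.31: everything else → 6.75% → €1.91
Key duplication €4.68: personal services → 0% → €0.00
Soccer ball €15.91: sporting goods, under €125.00 → 0% → €0.00
Greeting card €4.05: everything else → 6.75% → €0.27
Sleeping bag €172.33: sporting goods, €125.00 or more → 7.25% → €12.49
Allergy tablets €15.89: over-the-counter medicine → 8.75% → €1.39
Wooden train set €41.57: children's toys → 6% → €2.49
Dish soap €5.84: everything else → 6.75% → €0.39
Pet grooming €68.93: personal services → 0% → €0.00
Cardigan €111.97: clothing → 6% → €6.72
Total tax = €1.91 + €0.27 + €12.49 + €1.39 + €2.49 + €0.39 + €6.72 = €25.66

€25.66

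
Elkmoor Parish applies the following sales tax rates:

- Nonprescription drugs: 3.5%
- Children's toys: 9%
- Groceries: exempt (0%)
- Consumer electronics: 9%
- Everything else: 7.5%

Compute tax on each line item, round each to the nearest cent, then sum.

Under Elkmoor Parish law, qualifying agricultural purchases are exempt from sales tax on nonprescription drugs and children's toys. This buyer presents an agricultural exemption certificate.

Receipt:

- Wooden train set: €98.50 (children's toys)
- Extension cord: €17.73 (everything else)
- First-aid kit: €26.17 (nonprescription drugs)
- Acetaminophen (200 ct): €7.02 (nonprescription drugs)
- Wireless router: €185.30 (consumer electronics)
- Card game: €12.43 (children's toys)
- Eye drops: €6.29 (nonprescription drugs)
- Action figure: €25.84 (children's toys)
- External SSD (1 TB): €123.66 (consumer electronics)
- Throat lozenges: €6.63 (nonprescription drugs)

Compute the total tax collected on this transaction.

€29.14

Wooden train set €98.50: children's toys, buyer-exempt → 0% → €0.00
Extension cord €17.73: everything else → 7.5% → €1.33
First-aid kit €26.17: nonprescription drugs, buyer-exempt → 0% → €0.00
Acetaminophen (200 ct) €7.02: nonprescription drugs, buyer-exempt → 0% → €0.00
Wireless router €185.30: consumer electronics → 9% → €16.68
Card game €12.43: children's toys, buyer-exempt → 0% → €0.00
Eye drops €6.29: nonprescription drugs, buyer-exempt → 0% → €0.00
Action figure €25.84: children's toys, buyer-exempt → 0% → €0.00
External SSD (1 TB) €123.66: consumer electronics → 9% → €11.13
Throat lozenges €6.63: nonprescription drugs, buyer-exempt → 0% → €0.00
Total tax = €1.33 + €16.68 + €11.13 = €29.14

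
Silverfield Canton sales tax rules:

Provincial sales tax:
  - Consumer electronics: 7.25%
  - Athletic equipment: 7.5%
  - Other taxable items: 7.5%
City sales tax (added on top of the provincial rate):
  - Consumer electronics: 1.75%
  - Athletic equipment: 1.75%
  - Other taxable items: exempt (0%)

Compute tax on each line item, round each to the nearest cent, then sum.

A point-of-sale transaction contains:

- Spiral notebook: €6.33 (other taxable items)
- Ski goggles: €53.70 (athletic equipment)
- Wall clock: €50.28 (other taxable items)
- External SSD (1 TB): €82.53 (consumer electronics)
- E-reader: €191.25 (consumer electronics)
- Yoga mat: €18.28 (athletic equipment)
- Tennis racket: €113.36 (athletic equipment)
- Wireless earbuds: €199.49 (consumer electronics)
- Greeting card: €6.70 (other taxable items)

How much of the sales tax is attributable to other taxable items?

Spiral notebook €6.33: other taxable items → 7.5% + 0% city = 7.5% → €0.47
Wall clock €50.28: other taxable items → 7.5% + 0% city = 7.5% → €3.77
Greeting card €6.70: other taxable items → 7.5% + 0% city = 7.5% → €0.50
Tax on other taxable items = €0.47 + €3.77 + €0.50 = €4.74

€4.74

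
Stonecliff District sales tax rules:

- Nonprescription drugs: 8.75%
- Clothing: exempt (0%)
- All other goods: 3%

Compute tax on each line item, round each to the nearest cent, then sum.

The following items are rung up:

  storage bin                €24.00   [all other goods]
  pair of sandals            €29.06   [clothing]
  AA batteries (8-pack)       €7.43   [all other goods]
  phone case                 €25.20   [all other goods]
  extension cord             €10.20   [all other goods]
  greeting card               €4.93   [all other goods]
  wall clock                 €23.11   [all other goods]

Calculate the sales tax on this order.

Storage bin €24.00: all other goods → 3% → €0.72
Pair of sandals €29.06: clothing → 0% → €0.00
AA batteries (8-pack) €7.43: all other goods → 3% → €0.22
Phone case €25.20: all other goods → 3% → €0.76
Extension cord €10.20: all other goods → 3% → €0.31
Greeting card €4.93: all other goods → 3% → €0.15
Wall clock €23.11: all other goods → 3% → €0.69
Total tax = €0.72 + €0.22 + €0.76 + €0.31 + €0.15 + €0.69 = €2.85

€2.85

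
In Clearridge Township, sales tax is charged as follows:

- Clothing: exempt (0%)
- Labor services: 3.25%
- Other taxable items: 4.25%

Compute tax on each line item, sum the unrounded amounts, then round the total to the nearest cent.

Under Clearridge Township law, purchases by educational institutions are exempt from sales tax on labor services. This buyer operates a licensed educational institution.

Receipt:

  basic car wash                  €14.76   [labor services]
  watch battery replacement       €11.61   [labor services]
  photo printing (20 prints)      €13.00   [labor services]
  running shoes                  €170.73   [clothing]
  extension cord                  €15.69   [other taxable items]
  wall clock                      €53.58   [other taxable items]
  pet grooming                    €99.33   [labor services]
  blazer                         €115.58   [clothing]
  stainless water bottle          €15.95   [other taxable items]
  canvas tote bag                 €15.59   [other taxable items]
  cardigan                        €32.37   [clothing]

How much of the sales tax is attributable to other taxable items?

Extension cord €15.69: other taxable items → 4.25% → €0.666825
Wall clock €53.58: other taxable items → 4.25% → €2.27715
Stainless water bottle €15.95: other taxable items → 4.25% → €0.677875
Canvas tote bag €15.59: other taxable items → 4.25% → €0.662575
Tax on other taxable items: unrounded sum = €4.284425 → €4.28

€4.28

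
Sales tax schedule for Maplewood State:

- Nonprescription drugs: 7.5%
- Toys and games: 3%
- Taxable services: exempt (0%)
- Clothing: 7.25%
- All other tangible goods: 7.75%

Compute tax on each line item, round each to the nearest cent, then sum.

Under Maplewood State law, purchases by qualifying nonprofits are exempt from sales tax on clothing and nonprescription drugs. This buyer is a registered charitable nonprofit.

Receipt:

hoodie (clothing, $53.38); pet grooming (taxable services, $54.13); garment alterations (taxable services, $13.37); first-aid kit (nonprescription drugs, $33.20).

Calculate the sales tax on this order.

Hoodie $53.38: clothing, buyer-exempt → 0% → $0.00
Pet grooming $54.13: taxable services → 0% → $0.00
Garment alterations $13.37: taxable services → 0% → $0.00
First-aid kit $33.20: nonprescription drugs, buyer-exempt → 0% → $0.00
Total tax = $0.00

$0.00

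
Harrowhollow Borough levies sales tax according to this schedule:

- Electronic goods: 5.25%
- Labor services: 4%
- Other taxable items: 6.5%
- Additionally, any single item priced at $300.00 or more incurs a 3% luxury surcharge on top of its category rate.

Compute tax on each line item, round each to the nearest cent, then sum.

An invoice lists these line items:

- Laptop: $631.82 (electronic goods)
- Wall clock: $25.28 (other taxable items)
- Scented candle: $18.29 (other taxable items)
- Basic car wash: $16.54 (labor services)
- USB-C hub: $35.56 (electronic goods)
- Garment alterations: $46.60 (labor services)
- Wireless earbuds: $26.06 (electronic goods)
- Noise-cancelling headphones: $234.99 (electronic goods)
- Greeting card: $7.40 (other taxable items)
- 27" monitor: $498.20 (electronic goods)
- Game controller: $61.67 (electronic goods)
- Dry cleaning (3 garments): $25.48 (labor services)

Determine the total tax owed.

Laptop $631.82: electronic goods → 5.25% + 3% surcharge = 8.25% → $52.13
Wall clock $25.28: other taxable items → 6.5% → $1.64
Scented candle $18.29: other taxable items → 6.5% → $1.19
Basic car wash $16.54: labor services → 4% → $0.66
USB-C hub $35.56: electronic goods → 5.25% → $1.87
Garment alterations $46.60: labor services → 4% → $1.86
Wireless earbuds $26.06: electronic goods → 5.25% → $1.37
Noise-cancelling headphones $234.99: electronic goods → 5.25% → $12.34
Greeting card $7.40: other taxable items → 6.5% → $0.48
27" monitor $498.20: electronic goods → 5.25% + 3% surcharge = 8.25% → $41.10
Game controller $61.67: electronic goods → 5.25% → $3.24
Dry cleaning (3 garments) $25.48: labor services → 4% → $1.02
Total tax = $52.13 + $1.64 + $1.19 + $0.66 + $1.87 + $1.86 + $1.37 + $12.34 + $0.48 + $41.10 + $3.24 + $1.02 = $118.90

$118.90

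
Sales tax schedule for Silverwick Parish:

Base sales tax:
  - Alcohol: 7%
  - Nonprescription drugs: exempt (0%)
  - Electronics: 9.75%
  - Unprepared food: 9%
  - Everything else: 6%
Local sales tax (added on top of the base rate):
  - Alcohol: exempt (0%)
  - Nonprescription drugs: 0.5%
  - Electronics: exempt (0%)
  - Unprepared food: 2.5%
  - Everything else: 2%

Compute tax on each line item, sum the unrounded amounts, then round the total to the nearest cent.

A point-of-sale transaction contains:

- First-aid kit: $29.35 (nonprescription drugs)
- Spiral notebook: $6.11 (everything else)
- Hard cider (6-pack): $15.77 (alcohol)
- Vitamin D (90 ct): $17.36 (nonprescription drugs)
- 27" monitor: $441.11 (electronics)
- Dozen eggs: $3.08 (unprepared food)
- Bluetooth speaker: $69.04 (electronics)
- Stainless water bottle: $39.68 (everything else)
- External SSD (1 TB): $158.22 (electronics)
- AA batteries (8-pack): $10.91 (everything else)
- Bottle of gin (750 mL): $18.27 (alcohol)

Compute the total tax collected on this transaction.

$72.67

First-aid kit $29.35: nonprescription drugs → 0% + 0.5% local = 0.5% → $0.14675
Spiral notebook $6.11: everything else → 6% + 2% local = 8% → $0.4888
Hard cider (6-pack) $15.77: alcohol → 7% + 0% local = 7% → $1.1039
Vitamin D (90 ct) $17.36: nonprescription drugs → 0% + 0.5% local = 0.5% → $0.0868
27" monitor $441.11: electronics → 9.75% + 0% local = 9.75% → $43.008225
Dozen eggs $3.08: unprepared food → 9% + 2.5% local = 11.5% → $0.3542
Bluetooth speaker $69.04: electronics → 9.75% + 0% local = 9.75% → $6.7314
Stainless water bottle $39.68: everything else → 6% + 2% local = 8% → $3.1744
External SSD (1 TB) $158.22: electronics → 9.75% + 0% local = 9.75% → $15.42645
AA batteries (8-pack) $10.91: everything else → 6% + 2% local = 8% → $0.8728
Bottle of gin (750 mL) $18.27: alcohol → 7% + 0% local = 7% → $1.2789
Unrounded tax sum = $72.672625 → $72.67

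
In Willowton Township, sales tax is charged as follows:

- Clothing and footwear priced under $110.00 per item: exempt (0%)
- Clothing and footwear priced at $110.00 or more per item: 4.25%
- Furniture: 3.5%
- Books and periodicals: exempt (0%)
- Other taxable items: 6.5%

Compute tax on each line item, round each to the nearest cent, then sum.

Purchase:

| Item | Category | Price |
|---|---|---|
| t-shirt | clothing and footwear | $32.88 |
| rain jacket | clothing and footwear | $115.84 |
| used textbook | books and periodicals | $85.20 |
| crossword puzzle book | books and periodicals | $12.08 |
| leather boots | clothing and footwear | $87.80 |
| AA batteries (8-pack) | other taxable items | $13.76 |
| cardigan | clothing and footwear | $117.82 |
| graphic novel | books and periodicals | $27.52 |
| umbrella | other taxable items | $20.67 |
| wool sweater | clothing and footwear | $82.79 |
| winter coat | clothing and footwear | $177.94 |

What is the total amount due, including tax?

$794.02

T-shirt $32.88: clothing and footwear, under $110.00 → 0% → $0.00
Rain jacket $115.84: clothing and footwear, $110.00 or more → 4.25% → $4.92
Used textbook $85.20: books and periodicals → 0% → $0.00
Crossword puzzle book $12.08: books and periodicals → 0% → $0.00
Leather boots $87.80: clothing and footwear, under $110.00 → 0% → $0.00
AA batteries (8-pack) $13.76: other taxable items → 6.5% → $0.89
Cardigan $117.82: clothing and footwear, $110.00 or more → 4.25% → $5.01
Graphic novel $27.52: books and periodicals → 0% → $0.00
Umbrella $20.67: other taxable items → 6.5% → $1.34
Wool sweater $82.79: clothing and footwear, under $110.00 → 0% → $0.00
Winter coat $177.94: clothing and footwear, $110.00 or more → 4.25% → $7.56
Subtotal = $774.30; tax = $19.72; total due = $794.02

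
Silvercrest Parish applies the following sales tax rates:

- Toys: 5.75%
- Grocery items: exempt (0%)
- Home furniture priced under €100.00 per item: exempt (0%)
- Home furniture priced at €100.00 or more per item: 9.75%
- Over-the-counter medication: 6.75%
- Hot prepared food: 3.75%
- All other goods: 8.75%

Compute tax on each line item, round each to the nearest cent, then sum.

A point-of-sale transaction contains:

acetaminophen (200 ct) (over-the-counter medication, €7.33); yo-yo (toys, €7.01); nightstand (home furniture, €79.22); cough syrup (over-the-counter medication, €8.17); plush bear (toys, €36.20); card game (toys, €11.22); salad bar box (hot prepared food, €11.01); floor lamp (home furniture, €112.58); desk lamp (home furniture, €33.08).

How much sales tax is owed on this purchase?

€15.56

Acetaminophen (200 ct) €7.33: over-the-counter medication → 6.75% → €0.49
Yo-yo €7.01: toys → 5.75% → €0.40
Nightstand €79.22: home furniture, under €100.00 → 0% → €0.00
Cough syrup €8.17: over-the-counter medication → 6.75% → €0.55
Plush bear €36.20: toys → 5.75% → €2.08
Card game €11.22: toys → 5.75% → €0.65
Salad bar box €11.01: hot prepared food → 3.75% → €0.41
Floor lamp €112.58: home furniture, €100.00 or more → 9.75% → €10.98
Desk lamp €33.08: home furniture, under €100.00 → 0% → €0.00
Total tax = €0.49 + €0.40 + €0.55 + €2.08 + €0.65 + €0.41 + €10.98 = €15.56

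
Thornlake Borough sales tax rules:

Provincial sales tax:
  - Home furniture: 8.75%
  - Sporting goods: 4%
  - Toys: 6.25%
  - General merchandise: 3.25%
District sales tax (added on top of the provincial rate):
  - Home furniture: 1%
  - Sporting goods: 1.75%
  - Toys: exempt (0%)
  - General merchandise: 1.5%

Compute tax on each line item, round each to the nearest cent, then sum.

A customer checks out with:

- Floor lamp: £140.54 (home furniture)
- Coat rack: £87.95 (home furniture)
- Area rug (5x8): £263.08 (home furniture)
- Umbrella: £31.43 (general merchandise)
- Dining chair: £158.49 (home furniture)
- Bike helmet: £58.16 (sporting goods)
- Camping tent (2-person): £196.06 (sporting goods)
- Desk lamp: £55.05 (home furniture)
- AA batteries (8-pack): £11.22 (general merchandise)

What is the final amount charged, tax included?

Floor lamp £140.54: home furniture → 8.75% + 1% district = 9.75% → £13.70
Coat rack £87.95: home furniture → 8.75% + 1% district = 9.75% → £8.58
Area rug (5x8) £263.08: home furniture → 8.75% + 1% district = 9.75% → £25.65
Umbrella £31.43: general merchandise → 3.25% + 1.5% district = 4.75% → £1.49
Dining chair £158.49: home furniture → 8.75% + 1% district = 9.75% → £15.45
Bike helmet £58.16: sporting goods → 4% + 1.75% district = 5.75% → £3.34
Camping tent (2-person) £196.06: sporting goods → 4% + 1.75% district = 5.75% → £11.27
Desk lamp £55.05: home furniture → 8.75% + 1% district = 9.75% → £5.37
AA batteries (8-pack) £11.22: general merchandise → 3.25% + 1.5% district = 4.75% → £0.53
Subtotal = £1001.98; tax = £85.38; total due = £1087.36

£1087.36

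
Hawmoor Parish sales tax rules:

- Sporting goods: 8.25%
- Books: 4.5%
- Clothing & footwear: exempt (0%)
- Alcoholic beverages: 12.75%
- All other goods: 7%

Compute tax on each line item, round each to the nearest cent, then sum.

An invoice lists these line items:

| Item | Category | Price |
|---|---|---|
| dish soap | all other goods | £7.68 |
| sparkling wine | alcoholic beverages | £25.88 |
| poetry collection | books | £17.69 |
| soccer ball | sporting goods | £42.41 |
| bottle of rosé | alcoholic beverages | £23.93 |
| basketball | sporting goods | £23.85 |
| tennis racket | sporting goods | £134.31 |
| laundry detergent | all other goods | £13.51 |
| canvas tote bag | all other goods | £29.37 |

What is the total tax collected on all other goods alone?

£3.55

Dish soap £7.68: all other goods → 7% → £0.54
Laundry detergent £13.51: all other goods → 7% → £0.95
Canvas tote bag £29.37: all other goods → 7% → £2.06
Tax on all other goods = £0.54 + £0.95 + £2.06 = £3.55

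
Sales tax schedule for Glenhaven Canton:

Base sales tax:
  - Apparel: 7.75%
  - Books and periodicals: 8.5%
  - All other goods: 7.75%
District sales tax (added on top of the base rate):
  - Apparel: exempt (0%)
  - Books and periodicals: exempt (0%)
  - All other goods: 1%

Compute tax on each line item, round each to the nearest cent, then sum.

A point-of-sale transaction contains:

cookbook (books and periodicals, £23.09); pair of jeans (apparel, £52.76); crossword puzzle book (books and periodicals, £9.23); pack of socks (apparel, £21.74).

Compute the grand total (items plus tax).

£115.33

Cookbook £23.09: books and periodicals → 8.5% + 0% district = 8.5% → £1.96
Pair of jeans £52.76: apparel → 7.75% + 0% district = 7.75% → £4.09
Crossword puzzle book £9.23: books and periodicals → 8.5% + 0% district = 8.5% → £0.78
Pack of socks £21.74: apparel → 7.75% + 0% district = 7.75% → £1.68
Subtotal = £106.82; tax = £8.51; total due = £115.33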